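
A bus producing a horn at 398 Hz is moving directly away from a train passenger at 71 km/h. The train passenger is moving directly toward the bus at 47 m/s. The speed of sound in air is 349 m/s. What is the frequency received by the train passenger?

427 Hz

71 km/h = 19.72 m/s.
Both move, so f' = f · (v + v_o)/(v + v_s).
f' = 398 × (349 + 47)/(349 + 19.72) = 398 × 396/368.72 ≈ 427 Hz.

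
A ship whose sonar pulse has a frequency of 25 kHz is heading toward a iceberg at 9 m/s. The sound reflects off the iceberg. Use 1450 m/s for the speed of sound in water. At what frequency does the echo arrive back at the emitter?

The iceberg receives the sound from a moving source: f₁ = f₀ · v/(v − v_e) = 25 × 1450/1441 ≈ 25.2 kHz.
On the return leg the ship is a moving observer: f₂ = f₁ · (v + v_e)/v = 25.2 × 1459/1450 ≈ 25.3 kHz.
Equivalently f₂ = f₀ · (v + v_e)/(v − v_e).

25.3 kHz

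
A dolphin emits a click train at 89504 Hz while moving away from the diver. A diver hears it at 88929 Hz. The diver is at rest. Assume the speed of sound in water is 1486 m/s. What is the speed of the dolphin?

f' = f · v/(v + v_s) ⇒ v_s = v · |1 − f/f'|.
v_s = 1486 × |1 − 89504/88929| = 1486 × 0.006466 ≈ 9.6 m/s.

9.6 m/s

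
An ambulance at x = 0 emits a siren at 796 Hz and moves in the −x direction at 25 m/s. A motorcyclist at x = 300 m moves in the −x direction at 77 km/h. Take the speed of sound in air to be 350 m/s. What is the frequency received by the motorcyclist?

788 Hz

77 km/h = 21.39 m/s.
The observer lies on the +x side, so the source is heading away from the observer and the observer is heading toward the source.
General Doppler shift: f' = f · (v + v_o)/(v + v_s).
f' = 796 × (350 + 21.39)/(350 + 25) = 796 × 371.39/375 ≈ 788 Hz.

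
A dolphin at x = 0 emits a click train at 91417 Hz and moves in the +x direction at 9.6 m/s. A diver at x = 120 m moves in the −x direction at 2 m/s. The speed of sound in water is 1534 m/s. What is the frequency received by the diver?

The observer lies on the +x side, so the source is heading toward the observer and the observer is heading toward the source.
Both move, so f' = f · (v + v_o)/(v − v_s).
f' = 91417 × (1534 + 2)/(1534 − 9.6) = 91417 × 1536/1524.4 ≈ 92113 Hz.

92113 Hz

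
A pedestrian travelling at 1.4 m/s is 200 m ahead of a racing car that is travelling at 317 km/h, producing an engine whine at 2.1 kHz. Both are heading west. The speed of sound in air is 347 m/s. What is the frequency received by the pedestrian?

2.80 kHz

317 km/h = 88.06 m/s.
The pedestrian is ahead, so the racing car is moving toward it while the pedestrian is moving away from the racing car.
Both move, so f' = f · (v − v_o)/(v − v_s).
f' = 2.1 × (347 − 1.4)/(347 − 88.06) = 2.1 × 345.6/258.94 ≈ 2.80 kHz.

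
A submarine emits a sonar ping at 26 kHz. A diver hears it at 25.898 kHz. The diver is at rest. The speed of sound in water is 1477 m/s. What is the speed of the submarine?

5.8 m/s

f' < f, so the submarine is receding.
f' = f · v/(v + v_s) ⇒ v_s = v · |1 − f/f'|.
v_s = 1477 × |1 − 26/25.898| = 1477 × 0.003939 ≈ 5.8 m/s.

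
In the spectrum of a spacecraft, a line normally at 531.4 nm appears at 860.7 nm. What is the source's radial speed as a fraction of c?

λ'/λ₀ = 1.6197 > 1 (redshift), so the source is receding.
λ'/λ₀ = √((1 + β)/(1 − β)) for a receding source ⇒ β = (r² − 1)/(r² + 1) with r = λ'/λ₀.
β = (2.6234 − 1)/(2.6234 + 1) ≈ 0.448.

0.448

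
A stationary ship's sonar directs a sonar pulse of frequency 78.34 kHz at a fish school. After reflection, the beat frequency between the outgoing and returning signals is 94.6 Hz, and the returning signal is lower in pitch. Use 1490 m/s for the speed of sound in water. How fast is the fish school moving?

0.90 m/s

Double Doppler shift off a moving reflector: f₂ = f₀ · (v + u)/(v − u) (u > 0 toward emitter).
Returning signal is lower, so f₂ = f₀ − Δf = 78340 − 94.6 = 78245.4 Hz.
Rearranging, u = v · (f₂ − f₀)/(f₂ + f₀) = 1490 × -94.6/156585.4 ≈ -0.90 m/s.
So the fish school is moving at 0.90 m/s away from the emitter.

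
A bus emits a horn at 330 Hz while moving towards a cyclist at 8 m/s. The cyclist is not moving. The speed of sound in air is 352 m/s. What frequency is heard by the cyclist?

338 Hz

Only the source moves, toward the listener, so f' = f · v/(v − v_s).
f' = 330 × 352/(352 − 8) = 330 × 352/344 ≈ 338 Hz.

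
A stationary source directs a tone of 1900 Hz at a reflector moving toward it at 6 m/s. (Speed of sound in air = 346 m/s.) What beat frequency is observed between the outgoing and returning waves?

The reflector first receives the wave as a moving observer: f₁ = f₀ · (v + u)/v = 1900 × (346 + 6)/346 ≈ 1932.9 Hz.
On reflection it acts as a source moving toward the stationary detector: f₂ = f₁ · v/(v − u) = 1932.9 × 346/340 ≈ 1967.1 Hz.
Equivalently f₂ = f₀ · (v + u)/(v − u).
Beat frequency: |f₂ − f₀| = 2u·f₀/(v − u) = 2 × 6 × 1900/340 ≈ 67 Hz.

67 Hz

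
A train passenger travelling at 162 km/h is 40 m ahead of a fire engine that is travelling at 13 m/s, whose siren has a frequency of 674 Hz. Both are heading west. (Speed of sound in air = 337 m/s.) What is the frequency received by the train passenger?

607 Hz

162 km/h = 45 m/s.
The train passenger is ahead, so the fire engine is moving toward it while the train passenger is moving away from the fire engine.
With source approaching and observer receding, f' = f · (v − v_o)/(v − v_s).
f' = 674 × (337 − 45)/(337 − 13) = 674 × 292/324 ≈ 607 Hz.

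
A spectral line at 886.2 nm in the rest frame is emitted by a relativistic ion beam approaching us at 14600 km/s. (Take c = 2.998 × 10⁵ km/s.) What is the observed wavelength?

β = v/c = 14600/299800 = 0.0487.
Relativistic Doppler for wavelength: λ' = λ₀ · √((1 − β)/(1 + β)).
λ' = 886.2 × √(0.9513/1.0487) = 886.2 × 0.95243 ≈ 844.0 nm.

844.0 nm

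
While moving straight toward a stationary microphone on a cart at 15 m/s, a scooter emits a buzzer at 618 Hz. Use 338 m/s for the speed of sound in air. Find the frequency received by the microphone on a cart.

Moving source, stationary observer: f' = f · v/(v − v_s) since the source is approaching.
f' = 618 × 338/(338 − 15) = 618 × 338/323 ≈ 647 Hz.

647 Hz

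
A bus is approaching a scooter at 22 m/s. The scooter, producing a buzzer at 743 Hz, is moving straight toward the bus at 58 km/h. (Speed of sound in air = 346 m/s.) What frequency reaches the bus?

829 Hz

58 km/h = 16.11 m/s.
With source approaching and observer approaching, f' = f · (v + v_o)/(v − v_s).
f' = 743 × (346 + 22)/(346 − 16.11) = 743 × 368/329.89 ≈ 829 Hz.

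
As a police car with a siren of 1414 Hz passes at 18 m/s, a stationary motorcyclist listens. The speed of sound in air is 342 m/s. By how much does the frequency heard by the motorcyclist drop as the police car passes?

Approaching: f₁ = f · v/(v − v_s) = 1414 × 342/324 ≈ 1493 Hz.
Receding: f₂ = f · v/(v + v_s) = 1414 × 342/360 ≈ 1343 Hz.
Drop: f₁ − f₂ = 2f·v·v_s/(v² − v_s²) = 2 × 1414 × 342 × 18/(342² − 18²) ≈ 149 Hz.

149 Hz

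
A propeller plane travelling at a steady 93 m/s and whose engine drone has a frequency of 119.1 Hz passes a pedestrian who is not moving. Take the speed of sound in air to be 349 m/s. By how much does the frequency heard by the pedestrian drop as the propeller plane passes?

Approaching: f₁ = f · v/(v − v_s) = 119.1 × 349/256 ≈ 162.4 Hz.
Receding: f₂ = f · v/(v + v_s) = 119.1 × 349/442 ≈ 94.0 Hz.
Drop: f₁ − f₂ = 2f·v·v_s/(v² − v_s²) = 2 × 119.1 × 349 × 93/(349² − 93²) ≈ 68.3 Hz.

68.3 Hz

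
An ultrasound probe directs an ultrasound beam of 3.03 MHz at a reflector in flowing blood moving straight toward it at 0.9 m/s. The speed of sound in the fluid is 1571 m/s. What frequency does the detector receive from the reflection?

At the reflector in flowing blood (a moving observer), f₁ = f₀ · (v + u)/v = 3.03 × 1571.9/1571 ≈ 3.032 MHz.
The reflection then acts as a moving source: f₂ = f₁ · v/(v − u) ≈ 3.033 MHz.

3.033 MHz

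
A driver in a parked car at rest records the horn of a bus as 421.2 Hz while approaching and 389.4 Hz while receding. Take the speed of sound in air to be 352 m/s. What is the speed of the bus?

13.8 m/s

f₁/f₂ = (v + v_s)/(v − v_s), so v_s = v · (f₁ − f₂)/(f₁ + f₂).
v_s = 352 × (421.2 − 389.4)/(421.2 + 389.4) = 352 × 31.8/810.6 ≈ 13.8 m/s.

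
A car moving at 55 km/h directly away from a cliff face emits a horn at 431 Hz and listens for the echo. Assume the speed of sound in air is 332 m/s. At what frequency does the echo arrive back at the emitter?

55 km/h = 15.28 m/s.
The cliff face receives the sound from a moving source: f₁ = f₀ · v/(v + v_e) = 431 × 332/347.28 ≈ 412 Hz.
On the return leg the car is a moving observer: f₂ = f₁ · (v − v_e)/v = 412 × 316.72/332 ≈ 393 Hz.

393 Hz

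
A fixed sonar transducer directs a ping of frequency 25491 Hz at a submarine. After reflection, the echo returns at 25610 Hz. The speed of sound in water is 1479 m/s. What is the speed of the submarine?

3.4 m/s

Double Doppler shift off a moving reflector: f₂ = f₀ · (v + u)/(v − u) (u > 0 toward emitter).
Rearranging, u = v · (f₂ − f₀)/(f₂ + f₀) = 1479 × 119/51101 ≈ 3.4 m/s.
So the submarine is moving at 3.4 m/s toward the emitter.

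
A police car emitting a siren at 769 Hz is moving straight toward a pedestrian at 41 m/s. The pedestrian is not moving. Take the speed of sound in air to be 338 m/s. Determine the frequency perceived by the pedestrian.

Moving source, stationary observer: f' = f · v/(v − v_s) since the source is approaching.
f' = 769 × 338/(338 − 41) = 769 × 338/297 ≈ 875 Hz.

875 Hz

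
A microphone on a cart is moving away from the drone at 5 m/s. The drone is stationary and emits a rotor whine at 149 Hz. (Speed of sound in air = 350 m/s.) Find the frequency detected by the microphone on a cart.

Only the observer moves, away from the source, so f' = f · (v − v_o)/v.
f' = 149 × (350 − 5)/350 = 149 × 345/350 ≈ 147 Hz.

147 Hz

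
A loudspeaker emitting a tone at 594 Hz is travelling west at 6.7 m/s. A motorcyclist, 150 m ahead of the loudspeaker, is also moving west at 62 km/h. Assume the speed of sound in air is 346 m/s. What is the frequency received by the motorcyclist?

62 km/h = 17.22 m/s.
The motorcyclist is ahead, so the loudspeaker is moving toward it while the motorcyclist is moving away from the loudspeaker.
General Doppler shift: f' = f · (v − v_o)/(v − v_s).
f' = 594 × (346 − 17.22)/(346 − 6.7) = 594 × 328.78/339.3 ≈ 576 Hz.

576 Hz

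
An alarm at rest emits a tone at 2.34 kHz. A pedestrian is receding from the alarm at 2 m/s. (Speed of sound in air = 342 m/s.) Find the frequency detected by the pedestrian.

2.33 kHz

Moving observer, stationary source: f' = f · (v − v_o)/v.
f' = 2.34 × (342 − 2)/342 = 2.34 × 340/342 ≈ 2.33 kHz.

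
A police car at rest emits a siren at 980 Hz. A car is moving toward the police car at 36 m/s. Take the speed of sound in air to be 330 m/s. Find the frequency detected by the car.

Moving observer, stationary source: f' = f · (v + v_o)/v.
f' = 980 × (330 + 36)/330 = 980 × 366/330 ≈ 1087 Hz.

1087 Hz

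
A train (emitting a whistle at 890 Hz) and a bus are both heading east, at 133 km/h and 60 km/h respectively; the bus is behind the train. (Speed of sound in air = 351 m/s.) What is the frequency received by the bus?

133 km/h = 36.94 m/s; 60 km/h = 16.67 m/s.
The bus is behind, so the train is moving away from it while the bus is moving toward the train.
With source receding and observer approaching, f' = f · (v + v_o)/(v + v_s).
f' = 890 × (351 + 16.67)/(351 + 36.94) = 890 × 367.67/387.94 ≈ 843 Hz.

843 Hz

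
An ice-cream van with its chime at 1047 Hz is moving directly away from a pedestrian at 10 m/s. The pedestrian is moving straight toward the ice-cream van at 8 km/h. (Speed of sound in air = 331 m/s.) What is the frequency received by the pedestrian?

8 km/h = 2.222 m/s.
With source receding and observer approaching, f' = f · (v + v_o)/(v + v_s).
f' = 1047 × (331 + 2.222)/(331 + 10) = 1047 × 333.22/341 ≈ 1023 Hz.

1023 Hz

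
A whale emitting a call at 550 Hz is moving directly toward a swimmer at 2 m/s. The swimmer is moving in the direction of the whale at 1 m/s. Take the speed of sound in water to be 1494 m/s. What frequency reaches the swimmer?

With source approaching and observer approaching, f' = f · (v + v_o)/(v − v_s).
f' = 550 × (1494 + 1)/(1494 − 2) = 550 × 1495/1492 ≈ 551 Hz.

551 Hz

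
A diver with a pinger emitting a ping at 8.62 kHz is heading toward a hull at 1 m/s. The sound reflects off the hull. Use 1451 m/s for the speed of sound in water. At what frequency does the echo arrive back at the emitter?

The hull receives the sound from a moving source: f₁ = f₀ · v/(v − v_e) = 8.62 × 1451/1450 ≈ 8.63 kHz.
On the return leg the diver with a pinger is a moving observer: f₂ = f₁ · (v + v_e)/v = 8.63 × 1452/1451 ≈ 8.63 kHz.
Equivalently f₂ = f₀ · (v + v_e)/(v − v_e).

8.63 kHz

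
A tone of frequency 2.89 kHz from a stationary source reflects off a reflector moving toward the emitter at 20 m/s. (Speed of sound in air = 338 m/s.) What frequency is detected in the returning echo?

3.25 kHz

The reflector first receives the wave as a moving observer: f₁ = f₀ · (v + u)/v = 2.89 × (338 + 20)/338 ≈ 3.06 kHz.
On reflection it acts as a source moving toward the stationary detector: f₂ = f₁ · v/(v − u) = 3.06 × 338/318 ≈ 3.25 kHz.
Equivalently f₂ = f₀ · (v + u)/(v − u).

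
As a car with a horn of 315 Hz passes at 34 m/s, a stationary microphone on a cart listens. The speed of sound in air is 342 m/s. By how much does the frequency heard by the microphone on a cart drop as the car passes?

63.3 Hz

Approaching: f₁ = f · v/(v − v_s) = 315 × 342/308 ≈ 349.8 Hz.
Receding: f₂ = f · v/(v + v_s) = 315 × 342/376 ≈ 286.5 Hz.
Drop: f₁ − f₂ = 2f·v·v_s/(v² − v_s²) = 2 × 315 × 342 × 34/(342² − 34²) ≈ 63.3 Hz.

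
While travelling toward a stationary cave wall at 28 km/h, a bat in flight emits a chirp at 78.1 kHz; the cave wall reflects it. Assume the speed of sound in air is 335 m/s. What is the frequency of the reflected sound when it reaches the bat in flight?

28 km/h = 7.778 m/s.
The cave wall receives the sound from a moving source: f₁ = f₀ · v/(v − v_e) = 78.1 × 335/327.22 ≈ 80.0 kHz.
On the return leg the bat in flight is a moving observer: f₂ = f₁ · (v + v_e)/v = 80.0 × 342.78/335 ≈ 81.8 kHz.
Equivalently f₂ = f₀ · (v + v_e)/(v − v_e).

81.8 kHz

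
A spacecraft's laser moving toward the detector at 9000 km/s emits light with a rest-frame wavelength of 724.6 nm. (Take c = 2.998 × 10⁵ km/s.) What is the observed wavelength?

703.2 nm

β = v/c = 9000/299800 = 0.0300.
Relativistic Doppler for wavelength: λ' = λ₀ · √((1 − β)/(1 + β)).
λ' = 724.6 × √(0.9700/1.0300) = 724.6 × 0.97042 ≈ 703.2 nm.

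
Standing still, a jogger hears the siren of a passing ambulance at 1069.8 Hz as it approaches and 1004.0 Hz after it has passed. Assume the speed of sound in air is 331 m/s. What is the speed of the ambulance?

10.5 m/s

f₁/f₂ = (v + v_s)/(v − v_s), so v_s = v · (f₁ − f₂)/(f₁ + f₂).
v_s = 331 × (1069.8 − 1004.0)/(1069.8 + 1004.0) = 331 × 65.8/2073.8 ≈ 10.5 m/s.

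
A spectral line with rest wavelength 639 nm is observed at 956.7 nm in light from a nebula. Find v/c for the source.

0.383c

λ'/λ₀ = 1.4972 > 1 (redshift), so the source is receding.
λ'/λ₀ = √((1 + β)/(1 − β)) for a receding source ⇒ β = (r² − 1)/(r² + 1) with r = λ'/λ₀.
β = (2.2416 − 1)/(2.2416 + 1) ≈ 0.383.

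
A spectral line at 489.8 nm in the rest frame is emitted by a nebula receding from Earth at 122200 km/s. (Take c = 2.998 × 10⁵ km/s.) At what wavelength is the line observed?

755.0 nm

β = v/c = 122200/299800 = 0.4076.
Relativistic Doppler for wavelength: λ' = λ₀ · √((1 + β)/(1 − β)).
λ' = 489.8 × √(1.4076/0.5924) = 489.8 × 1.54147 ≈ 755.0 nm.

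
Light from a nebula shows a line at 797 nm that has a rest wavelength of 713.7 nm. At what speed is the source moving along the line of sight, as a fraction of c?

λ'/λ₀ = 1.1167 > 1 (redshift), so the source is receding.
λ'/λ₀ = √((1 + β)/(1 − β)) for a receding source ⇒ β = (r² − 1)/(r² + 1) with r = λ'/λ₀.
β = (1.2471 − 1)/(1.2471 + 1) ≈ 0.110.

0.110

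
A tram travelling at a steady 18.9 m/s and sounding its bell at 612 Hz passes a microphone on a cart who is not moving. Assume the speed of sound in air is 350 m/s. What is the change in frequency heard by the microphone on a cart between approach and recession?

Approaching: f₁ = f · v/(v − v_s) = 612 × 350/331.1 ≈ 646.9 Hz.
Receding: f₂ = f · v/(v + v_s) = 612 × 350/368.9 ≈ 580.6 Hz.
Drop: f₁ − f₂ = 2f·v·v_s/(v² − v_s²) = 2 × 612 × 350 × 18.9/(350² − 18.9²) ≈ 66.3 Hz.

66.3 Hz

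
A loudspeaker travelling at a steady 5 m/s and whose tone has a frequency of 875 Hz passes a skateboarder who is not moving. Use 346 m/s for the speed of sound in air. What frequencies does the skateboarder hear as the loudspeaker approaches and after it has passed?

888 Hz approaching; 863 Hz receding

Approaching: f₁ = f · v/(v − v_s) = 875 × 346/341 ≈ 888 Hz.
Receding: f₂ = f · v/(v + v_s) = 875 × 346/351 ≈ 863 Hz.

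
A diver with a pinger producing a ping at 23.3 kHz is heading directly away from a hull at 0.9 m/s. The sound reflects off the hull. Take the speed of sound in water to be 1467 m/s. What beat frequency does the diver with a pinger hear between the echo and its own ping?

28.6 Hz

The hull receives the sound from a moving source: f₁ = f₀ · v/(v + v_e) = 23.3 × 1467/1467.9 ≈ 23.2857 kHz.
On the return leg the diver with a pinger is a moving observer: f₂ = f₁ · (v − v_e)/v = 23.2857 × 1466.1/1467 ≈ 23.2714 kHz.
Beat against the emitted tone (with f₀ = 23300 Hz): |f₂ − f₀| = 2v_e·f₀/(v + v_e) = 2 × 0.9 × 23300/1467.9 ≈ 28.6 Hz.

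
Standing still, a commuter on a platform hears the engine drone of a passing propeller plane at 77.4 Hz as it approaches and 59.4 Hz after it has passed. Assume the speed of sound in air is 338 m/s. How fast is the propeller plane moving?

44 m/s

f₁/f₂ = (v + v_s)/(v − v_s), so v_s = v · (f₁ − f₂)/(f₁ + f₂).
v_s = 338 × (77.4 − 59.4)/(77.4 + 59.4) = 338 × 18.0/136.8 ≈ 44 m/s.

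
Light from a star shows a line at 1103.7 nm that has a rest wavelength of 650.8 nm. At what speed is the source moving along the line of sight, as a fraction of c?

λ'/λ₀ = 1.6959 > 1 (redshift), so the source is receding.
λ'/λ₀ = √((1 + β)/(1 − β)) for a receding source ⇒ β = (r² − 1)/(r² + 1) with r = λ'/λ₀.
β = (2.8761 − 1)/(2.8761 + 1) ≈ 0.484.

0.484c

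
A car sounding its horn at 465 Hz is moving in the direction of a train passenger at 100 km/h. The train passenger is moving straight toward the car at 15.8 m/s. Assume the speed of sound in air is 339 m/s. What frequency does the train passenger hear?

100 km/h = 27.78 m/s.
With source approaching and observer approaching, f' = f · (v + v_o)/(v − v_s).
f' = 465 × (339 + 15.8)/(339 − 27.78) = 465 × 354.8/311.22 ≈ 530 Hz.

530 Hz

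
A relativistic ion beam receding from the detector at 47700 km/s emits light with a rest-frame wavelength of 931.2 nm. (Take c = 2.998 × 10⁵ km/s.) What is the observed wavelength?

β = v/c = 47700/299800 = 0.1591.
Relativistic Doppler for wavelength: λ' = λ₀ · √((1 + β)/(1 − β)).
λ' = 931.2 × √(1.1591/0.8409) = 931.2 × 1.17406 ≈ 1093.3 nm.

1093.3 nm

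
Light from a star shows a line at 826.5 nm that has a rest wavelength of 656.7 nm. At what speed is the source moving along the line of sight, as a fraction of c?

0.226

λ'/λ₀ = 1.2586 > 1 (redshift), so the source is receding.
λ'/λ₀ = √((1 + β)/(1 − β)) for a receding source ⇒ β = (r² − 1)/(r² + 1) with r = λ'/λ₀.
β = (1.5840 − 1)/(1.5840 + 1) ≈ 0.226.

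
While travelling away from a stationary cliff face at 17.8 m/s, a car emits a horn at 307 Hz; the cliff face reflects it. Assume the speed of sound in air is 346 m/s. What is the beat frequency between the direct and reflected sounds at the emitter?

The cliff face receives the sound from a moving source: f₁ = f₀ · v/(v + v_e) = 307 × 346/363.8 ≈ 292.0 Hz.
On the return leg the car is a moving observer: f₂ = f₁ · (v − v_e)/v = 292.0 × 328.2/346 ≈ 277.0 Hz.
Equivalently f₂ = f₀ · (v − v_e)/(v + v_e).
Beat against the emitted tone: |f₂ − f₀| = 2v_e·f₀/(v + v_e) = 2 × 17.8 × 307/363.8 ≈ 30.0 Hz.

30.0 Hz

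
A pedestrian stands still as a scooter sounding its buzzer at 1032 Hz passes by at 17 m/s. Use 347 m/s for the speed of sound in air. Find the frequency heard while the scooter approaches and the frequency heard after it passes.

1085 Hz approaching; 984 Hz receding

Approaching: f₁ = f · v/(v − v_s) = 1032 × 347/330 ≈ 1085 Hz.
Receding: f₂ = f · v/(v + v_s) = 1032 × 347/364 ≈ 984 Hz.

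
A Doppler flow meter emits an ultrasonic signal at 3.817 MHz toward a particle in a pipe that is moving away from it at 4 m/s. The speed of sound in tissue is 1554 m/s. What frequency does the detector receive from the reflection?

3.797 MHz

The particle in a pipe first receives the wave as a moving observer: f₁ = f₀ · (v − u)/v = 3.817 × (1554 − 4)/1554 ≈ 3.807 MHz.
The reflection then acts as a moving source: f₂ = f₁ · v/(v + u) ≈ 3.797 MHz.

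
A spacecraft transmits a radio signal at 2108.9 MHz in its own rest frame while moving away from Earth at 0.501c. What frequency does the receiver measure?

Relativistic Doppler for frequency: f' = f₀ · √((1 − β)/(1 + β)).
f' = 2108.9 × √(0.4990/1.5010) = 2108.9 × 0.57658 ≈ 1216.0 MHz.

1216.0 MHz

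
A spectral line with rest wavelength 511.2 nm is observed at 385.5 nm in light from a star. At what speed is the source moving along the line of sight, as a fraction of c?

0.275c

λ'/λ₀ = 0.7541 < 1 (blueshift), so the source is approaching.
λ'/λ₀ = √((1 − β)/(1 + β)) for an approaching source ⇒ β = (1 − r²)/(1 + r²) with r = λ'/λ₀.
β = (1 − 0.5687)/(1 + 0.5687) ≈ 0.275.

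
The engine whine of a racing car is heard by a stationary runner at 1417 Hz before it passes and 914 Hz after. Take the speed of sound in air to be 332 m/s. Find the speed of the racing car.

f₁/f₂ = (v + v_s)/(v − v_s), so v_s = v · (f₁ − f₂)/(f₁ + f₂).
v_s = 332 × (1417 − 914)/(1417 + 914) = 332 × 503/2331 ≈ 72 m/s.

72 m/s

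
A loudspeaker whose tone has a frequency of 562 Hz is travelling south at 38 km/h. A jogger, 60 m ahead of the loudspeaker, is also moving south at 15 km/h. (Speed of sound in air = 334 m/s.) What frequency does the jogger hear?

38 km/h = 10.56 m/s; 15 km/h = 4.167 m/s.
The jogger is ahead, so the loudspeaker is moving toward it while the jogger is moving away from the loudspeaker.
Both move, so f' = f · (v − v_o)/(v − v_s).
f' = 562 × (334 − 4.167)/(334 − 10.56) = 562 × 329.83/323.44 ≈ 573 Hz.

573 Hz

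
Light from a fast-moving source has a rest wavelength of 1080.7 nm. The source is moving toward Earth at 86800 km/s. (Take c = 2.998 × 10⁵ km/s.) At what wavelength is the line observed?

802.2 nm

β = v/c = 86800/299800 = 0.2895.
Relativistic Doppler for wavelength: λ' = λ₀ · √((1 − β)/(1 + β)).
λ' = 1080.7 × √(0.7105/1.2895) = 1080.7 × 0.74226 ≈ 802.2 nm.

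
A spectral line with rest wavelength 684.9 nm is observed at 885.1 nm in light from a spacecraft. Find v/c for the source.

λ'/λ₀ = 1.2923 > 1 (redshift), so the source is receding.
λ'/λ₀ = √((1 + β)/(1 − β)) for a receding source ⇒ β = (r² − 1)/(r² + 1) with r = λ'/λ₀.
β = (1.6701 − 1)/(1.6701 + 1) ≈ 0.251.

0.251c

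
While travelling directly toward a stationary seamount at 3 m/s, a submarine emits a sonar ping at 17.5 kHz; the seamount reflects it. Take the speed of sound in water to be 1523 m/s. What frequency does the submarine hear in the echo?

17.57 kHz

The seamount receives the sound from a moving source: f₁ = f₀ · v/(v − v_e) = 17.5 × 1523/1520 ≈ 17.53 kHz.
On the return leg the submarine is a moving observer: f₂ = f₁ · (v + v_e)/v = 17.53 × 1526/1523 ≈ 17.57 kHz.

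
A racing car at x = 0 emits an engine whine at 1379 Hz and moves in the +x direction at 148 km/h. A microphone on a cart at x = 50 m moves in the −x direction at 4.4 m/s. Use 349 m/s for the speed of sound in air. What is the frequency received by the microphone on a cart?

148 km/h = 41.11 m/s.
The observer lies on the +x side, so the source is heading toward the observer and the observer is heading toward the source.
With source approaching and observer approaching, f' = f · (v + v_o)/(v − v_s).
f' = 1379 × (349 + 4.4)/(349 − 41.11) = 1379 × 353.4/307.89 ≈ 1583 Hz.

1583 Hz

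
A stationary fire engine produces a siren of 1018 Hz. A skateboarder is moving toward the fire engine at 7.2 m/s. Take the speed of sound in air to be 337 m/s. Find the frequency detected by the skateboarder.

1040 Hz

Only the observer moves, toward the source, so f' = f · (v + v_o)/v.
f' = 1018 × (337 + 7.2)/337 = 1018 × 344.2/337 ≈ 1040 Hz.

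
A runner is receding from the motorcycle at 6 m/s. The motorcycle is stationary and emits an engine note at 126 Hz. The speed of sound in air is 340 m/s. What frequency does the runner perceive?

Moving observer, stationary source: f' = f · (v − v_o)/v.
f' = 126 × (340 − 6)/340 = 126 × 334/340 ≈ 124 Hz.

124 Hz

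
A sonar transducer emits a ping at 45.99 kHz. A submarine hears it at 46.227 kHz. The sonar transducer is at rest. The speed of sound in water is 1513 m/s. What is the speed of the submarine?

f' > f, so the submarine is approaching.
f' = f · (v + v_o)/v ⇒ v_o = v · |f'/f − 1|.
v_o = 1513 × |46.227/45.99 − 1| = 1513 × 0.005153 ≈ 7.8 m/s.

7.8 m/s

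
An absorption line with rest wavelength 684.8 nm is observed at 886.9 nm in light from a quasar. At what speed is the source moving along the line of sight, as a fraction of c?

0.253c

λ'/λ₀ = 1.2951 > 1 (redshift), so the source is receding.
λ'/λ₀ = √((1 + β)/(1 − β)) for a receding source ⇒ β = (r² − 1)/(r² + 1) with r = λ'/λ₀.
β = (1.6773 − 1)/(1.6773 + 1) ≈ 0.253.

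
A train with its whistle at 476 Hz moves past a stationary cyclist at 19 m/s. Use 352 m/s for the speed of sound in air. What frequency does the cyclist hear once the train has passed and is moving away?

Receding: f₂ = f · v/(v + v_s) = 476 × 352/371 ≈ 452 Hz.

452 Hz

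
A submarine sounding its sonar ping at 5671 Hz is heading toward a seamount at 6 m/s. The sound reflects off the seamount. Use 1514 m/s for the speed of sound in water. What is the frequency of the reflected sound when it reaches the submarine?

5716 Hz

The seamount receives the sound from a moving source: f₁ = f₀ · v/(v − v_e) = 5671 × 1514/1508 ≈ 5694 Hz.
On the return leg the submarine is a moving observer: f₂ = f₁ · (v + v_e)/v = 5694 × 1520/1514 ≈ 5716 Hz.
Equivalently f₂ = f₀ · (v + v_e)/(v − v_e).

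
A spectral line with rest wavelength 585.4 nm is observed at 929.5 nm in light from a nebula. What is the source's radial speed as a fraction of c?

0.432

λ'/λ₀ = 1.5878 > 1 (redshift), so the source is receding.
λ'/λ₀ = √((1 + β)/(1 − β)) for a receding source ⇒ β = (r² − 1)/(r² + 1) with r = λ'/λ₀.
β = (2.5211 − 1)/(2.5211 + 1) ≈ 0.432.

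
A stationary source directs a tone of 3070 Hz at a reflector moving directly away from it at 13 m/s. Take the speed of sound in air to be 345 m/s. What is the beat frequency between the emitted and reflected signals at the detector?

223 Hz

The reflector first receives the wave as a moving observer: f₁ = f₀ · (v − u)/v = 3070 × (345 − 13)/345 ≈ 2954 Hz.
The reflection then acts as a moving source: f₂ = f₁ · v/(v + u) ≈ 2847 Hz.
Beat frequency: |f₂ − f₀| = 2u·f₀/(v + u) = 2 × 13 × 3070/358 ≈ 223 Hz.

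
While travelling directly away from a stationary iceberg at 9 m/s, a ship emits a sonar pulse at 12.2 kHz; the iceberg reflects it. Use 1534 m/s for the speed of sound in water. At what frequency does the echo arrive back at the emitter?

12.06 kHz

The iceberg receives the sound from a moving source: f₁ = f₀ · v/(v + v_e) = 12.2 × 1534/1543 ≈ 12.13 kHz.
On the return leg the ship is a moving observer: f₂ = f₁ · (v − v_e)/v = 12.13 × 1525/1534 ≈ 12.06 kHz.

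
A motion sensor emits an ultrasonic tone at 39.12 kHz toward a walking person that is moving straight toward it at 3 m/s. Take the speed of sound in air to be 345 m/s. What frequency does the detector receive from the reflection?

At the walking person (a moving observer), f₁ = f₀ · (v + u)/v = 39.12 × 348/345 ≈ 39.5 kHz.
On reflection it acts as a source moving toward the stationary detector: f₂ = f₁ · v/(v − u) = 39.5 × 345/342 ≈ 39.8 kHz.

39.8 kHz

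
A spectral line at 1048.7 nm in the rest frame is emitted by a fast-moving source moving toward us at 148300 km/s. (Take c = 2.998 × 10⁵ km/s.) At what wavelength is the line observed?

β = v/c = 148300/299800 = 0.4947.
Relativistic Doppler for wavelength: λ' = λ₀ · √((1 − β)/(1 + β)).
λ' = 1048.7 × √(0.5053/1.4947) = 1048.7 × 0.58146 ≈ 609.8 nm.

609.8 nm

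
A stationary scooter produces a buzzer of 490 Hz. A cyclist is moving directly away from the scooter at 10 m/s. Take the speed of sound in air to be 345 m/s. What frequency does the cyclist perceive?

476 Hz

Moving observer, stationary source: f' = f · (v − v_o)/v.
f' = 490 × (345 − 10)/345 = 490 × 335/345 ≈ 476 Hz.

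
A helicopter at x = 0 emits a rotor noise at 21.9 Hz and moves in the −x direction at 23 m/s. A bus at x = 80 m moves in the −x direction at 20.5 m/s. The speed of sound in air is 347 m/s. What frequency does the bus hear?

21.8 Hz

The observer lies on the +x side, so the source is heading away from the observer and the observer is heading toward the source.
Both move, so f' = f · (v + v_o)/(v + v_s).
f' = 21.9 × (347 + 20.5)/(347 + 23) = 21.9 × 367.5/370 ≈ 21.8 Hz.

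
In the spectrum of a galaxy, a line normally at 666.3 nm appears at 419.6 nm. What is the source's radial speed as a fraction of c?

λ'/λ₀ = 0.6297 < 1 (blueshift), so the source is approaching.
λ'/λ₀ = √((1 − β)/(1 + β)) for an approaching source ⇒ β = (1 − r²)/(1 + r²) with r = λ'/λ₀.
β = (1 − 0.3966)/(1 + 0.3966) ≈ 0.432.

0.432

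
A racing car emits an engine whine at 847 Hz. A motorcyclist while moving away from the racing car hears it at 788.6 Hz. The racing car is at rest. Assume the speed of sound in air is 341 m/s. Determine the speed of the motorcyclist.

23.5 m/s

f' = f · (v − v_o)/v ⇒ v_o = v · |f'/f − 1|.
v_o = 341 × |788.6/847 − 1| = 341 × 0.06895 ≈ 23.5 m/s.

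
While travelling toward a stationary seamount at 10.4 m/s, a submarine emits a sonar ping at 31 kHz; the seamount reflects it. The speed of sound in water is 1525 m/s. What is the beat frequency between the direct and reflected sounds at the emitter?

The seamount receives the sound from a moving source: f₁ = f₀ · v/(v − v_e) = 31 × 1525/1514.6 ≈ 31.213 kHz.
On the return leg the submarine is a moving observer: f₂ = f₁ · (v + v_e)/v = 31.213 × 1535.4/1525 ≈ 31.426 kHz.
Beat against the emitted tone (with f₀ = 31000 Hz): |f₂ − f₀| = 2v_e·f₀/(v − v_e) = 2 × 10.4 × 31000/1514.6 ≈ 426 Hz.

426 Hz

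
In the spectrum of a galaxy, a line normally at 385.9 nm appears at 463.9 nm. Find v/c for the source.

λ'/λ₀ = 1.2021 > 1 (redshift), so the source is receding.
λ'/λ₀ = √((1 + β)/(1 − β)) for a receding source ⇒ β = (r² − 1)/(r² + 1) with r = λ'/λ₀.
β = (1.4451 − 1)/(1.4451 + 1) ≈ 0.182.

0.182c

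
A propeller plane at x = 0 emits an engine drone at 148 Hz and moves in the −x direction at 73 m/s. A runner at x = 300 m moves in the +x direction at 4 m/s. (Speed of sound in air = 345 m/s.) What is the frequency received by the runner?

The observer lies on the +x side, so the source is heading away from the observer and the observer is heading away from the source.
General Doppler shift: f' = f · (v − v_o)/(v + v_s).
f' = 148 × (345 − 4)/(345 + 73) = 148 × 341/418 ≈ 121 Hz.

121 Hz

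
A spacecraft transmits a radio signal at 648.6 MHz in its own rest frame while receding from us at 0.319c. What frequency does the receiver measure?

466.0 MHz

Relativistic Doppler for frequency: f' = f₀ · √((1 − β)/(1 + β)).
f' = 648.6 × √(0.6810/1.3190) = 648.6 × 0.71854 ≈ 466.0 MHz.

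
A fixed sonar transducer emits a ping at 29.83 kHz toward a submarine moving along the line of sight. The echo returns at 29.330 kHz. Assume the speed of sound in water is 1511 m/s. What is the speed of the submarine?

12.8 m/s

Double Doppler shift off a moving reflector: f₂ = f₀ · (v + u)/(v − u) (u > 0 toward emitter).
Rearranging, u = v · (f₂ − f₀)/(f₂ + f₀) = 1511 × -0.500/59.160 ≈ -12.8 m/s.
So the submarine is moving at 12.8 m/s away from the emitter.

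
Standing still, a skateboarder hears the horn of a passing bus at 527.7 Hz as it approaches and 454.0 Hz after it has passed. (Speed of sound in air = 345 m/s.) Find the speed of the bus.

f₁/f₂ = (v + v_s)/(v − v_s), so v_s = v · (f₁ − f₂)/(f₁ + f₂).
v_s = 345 × (527.7 − 454.0)/(527.7 + 454.0) = 345 × 73.7/981.7 ≈ 26 m/s.

26 m/s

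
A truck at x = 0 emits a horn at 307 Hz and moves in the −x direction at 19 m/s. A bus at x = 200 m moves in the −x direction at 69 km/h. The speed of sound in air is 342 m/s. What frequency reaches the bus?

307 Hz

69 km/h = 19.17 m/s.
The observer lies on the +x side, so the source is heading away from the observer and the observer is heading toward the source.
General Doppler shift: f' = f · (v + v_o)/(v + v_s).
f' = 307 × (342 + 19.17)/(342 + 19) = 307 × 361.17/361 ≈ 307 Hz.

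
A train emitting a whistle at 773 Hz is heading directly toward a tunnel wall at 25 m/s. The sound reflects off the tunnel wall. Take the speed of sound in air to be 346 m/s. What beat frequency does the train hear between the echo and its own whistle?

120 Hz

The tunnel wall receives the sound from a moving source: f₁ = f₀ · v/(v − v_e) = 773 × 346/321 ≈ 833.2 Hz.
On the return leg the train is a moving observer: f₂ = f₁ · (v + v_e)/v = 833.2 × 371/346 ≈ 893.4 Hz.
Beat against the emitted tone: |f₂ − f₀| = 2v_e·f₀/(v − v_e) = 2 × 25 × 773/321 ≈ 120 Hz.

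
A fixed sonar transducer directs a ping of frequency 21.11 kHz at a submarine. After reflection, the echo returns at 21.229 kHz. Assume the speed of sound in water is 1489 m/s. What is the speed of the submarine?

Double Doppler shift off a moving reflector: f₂ = f₀ · (v + u)/(v − u) (u > 0 toward emitter).
Rearranging, u = v · (f₂ − f₀)/(f₂ + f₀) = 1489 × 0.119/42.339 ≈ 4.2 m/s.
So the submarine is moving at 4.2 m/s toward the emitter.

4.2 m/s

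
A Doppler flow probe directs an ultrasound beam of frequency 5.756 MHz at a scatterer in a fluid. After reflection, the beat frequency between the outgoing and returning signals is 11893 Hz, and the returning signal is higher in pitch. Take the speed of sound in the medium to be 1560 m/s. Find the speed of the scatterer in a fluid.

1.61 m/s

Double Doppler shift off a moving reflector: f₂ = f₀ · (v + u)/(v − u) (u > 0 toward emitter).
Returning signal is higher, so f₂ = f₀ + Δf = 5756000 + 11893 = 5767893 Hz.
Rearranging, u = v · (f₂ − f₀)/(f₂ + f₀) = 1560 × 11893/11523893 ≈ 1.61 m/s.
So the scatterer in a fluid is moving at 1.61 m/s toward the emitter.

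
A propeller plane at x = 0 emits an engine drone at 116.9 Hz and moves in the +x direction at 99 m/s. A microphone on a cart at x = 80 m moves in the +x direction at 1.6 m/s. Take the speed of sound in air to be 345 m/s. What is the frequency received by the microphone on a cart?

163 Hz

The observer lies on the +x side, so the source is heading toward the observer and the observer is heading away from the source.
General Doppler shift: f' = f · (v − v_o)/(v − v_s).
f' = 116.9 × (345 − 1.6)/(345 − 99) = 116.9 × 343.4/246 ≈ 163 Hz.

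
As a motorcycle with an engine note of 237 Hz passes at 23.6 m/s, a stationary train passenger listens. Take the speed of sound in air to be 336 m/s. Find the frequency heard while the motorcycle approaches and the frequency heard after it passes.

255 Hz approaching; 221 Hz receding

Approaching: f₁ = f · v/(v − v_s) = 237 × 336/312.4 ≈ 255 Hz.
Receding: f₂ = f · v/(v + v_s) = 237 × 336/359.6 ≈ 221 Hz.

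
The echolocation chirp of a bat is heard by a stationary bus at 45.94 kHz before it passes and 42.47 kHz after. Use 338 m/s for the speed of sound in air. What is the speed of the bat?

13.3 m/s

f₁/f₂ = (v + v_s)/(v − v_s), so v_s = v · (f₁ − f₂)/(f₁ + f₂).
v_s = 338 × (45.94 − 42.47)/(45.94 + 42.47) = 338 × 3.47/88.41 ≈ 13.3 m/s.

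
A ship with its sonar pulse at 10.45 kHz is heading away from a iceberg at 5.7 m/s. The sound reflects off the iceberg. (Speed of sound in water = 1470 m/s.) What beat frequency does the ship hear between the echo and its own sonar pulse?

81 Hz

The iceberg receives the sound from a moving source: f₁ = f₀ · v/(v + v_e) = 10.45 × 1470/1475.7 ≈ 10.4096 kHz.
On the return leg the ship is a moving observer: f₂ = f₁ · (v − v_e)/v = 10.4096 × 1464.3/1470 ≈ 10.3693 kHz.
Equivalently f₂ = f₀ · (v − v_e)/(v + v_e).
Beat against the emitted tone (with f₀ = 10450 Hz): |f₂ − f₀| = 2v_e·f₀/(v + v_e) = 2 × 5.7 × 10450/1475.7 ≈ 81 Hz.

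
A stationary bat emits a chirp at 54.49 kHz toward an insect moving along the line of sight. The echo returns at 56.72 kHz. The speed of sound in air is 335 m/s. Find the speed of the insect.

6.7 m/s

Double Doppler shift off a moving reflector: f₂ = f₀ · (v + u)/(v − u) (u > 0 toward emitter).
Rearranging, u = v · (f₂ − f₀)/(f₂ + f₀) = 335 × 2.23/111.21 ≈ 6.7 m/s.
So the insect is moving at 6.7 m/s toward the emitter.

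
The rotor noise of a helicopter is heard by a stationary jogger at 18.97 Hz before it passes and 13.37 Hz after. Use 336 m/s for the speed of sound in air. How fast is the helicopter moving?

58 m/s

f₁/f₂ = (v + v_s)/(v − v_s), so v_s = v · (f₁ − f₂)/(f₁ + f₂).
v_s = 336 × (18.97 − 13.37)/(18.97 + 13.37) = 336 × 5.60/32.34 ≈ 58 m/s.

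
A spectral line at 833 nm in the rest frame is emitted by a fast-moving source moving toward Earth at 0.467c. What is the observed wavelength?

502.1 nm

Relativistic Doppler for wavelength: λ' = λ₀ · √((1 − β)/(1 + β)).
λ' = 833 × √(0.5330/1.4670) = 833 × 0.60277 ≈ 502.1 nm.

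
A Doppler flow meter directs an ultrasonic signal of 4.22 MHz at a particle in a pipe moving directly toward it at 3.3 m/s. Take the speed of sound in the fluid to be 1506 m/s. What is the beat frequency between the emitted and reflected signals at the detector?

18535 Hz

At the particle in a pipe (a moving observer), f₁ = f₀ · (v + u)/v = 4.22 × 1509.3/1506 ≈ 4.22925 MHz.
The reflection then acts as a moving source: f₂ = f₁ · v/(v − u) ≈ 4.23853 MHz.
Equivalently f₂ = f₀ · (v + u)/(v − u).
Beat frequency (with f₀ = 4220000 Hz): |f₂ − f₀| = 2u·f₀/(v − u) = 2 × 3.3 × 4220000/1502.7 ≈ 18535 Hz.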